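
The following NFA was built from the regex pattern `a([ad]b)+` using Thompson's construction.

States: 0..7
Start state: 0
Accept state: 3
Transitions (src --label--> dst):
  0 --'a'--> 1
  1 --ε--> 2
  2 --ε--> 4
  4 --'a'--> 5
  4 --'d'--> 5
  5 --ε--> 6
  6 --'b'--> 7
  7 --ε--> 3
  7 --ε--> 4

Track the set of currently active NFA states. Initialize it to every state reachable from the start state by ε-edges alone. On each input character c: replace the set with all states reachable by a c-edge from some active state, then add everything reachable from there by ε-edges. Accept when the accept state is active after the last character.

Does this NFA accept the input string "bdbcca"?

start: ε-closure({0}) = {0}
'b' @ 1: {}  — no active states
rest 'dbcca' ignored (set empty)
end set {} — state 3 not in

Answer: REJECT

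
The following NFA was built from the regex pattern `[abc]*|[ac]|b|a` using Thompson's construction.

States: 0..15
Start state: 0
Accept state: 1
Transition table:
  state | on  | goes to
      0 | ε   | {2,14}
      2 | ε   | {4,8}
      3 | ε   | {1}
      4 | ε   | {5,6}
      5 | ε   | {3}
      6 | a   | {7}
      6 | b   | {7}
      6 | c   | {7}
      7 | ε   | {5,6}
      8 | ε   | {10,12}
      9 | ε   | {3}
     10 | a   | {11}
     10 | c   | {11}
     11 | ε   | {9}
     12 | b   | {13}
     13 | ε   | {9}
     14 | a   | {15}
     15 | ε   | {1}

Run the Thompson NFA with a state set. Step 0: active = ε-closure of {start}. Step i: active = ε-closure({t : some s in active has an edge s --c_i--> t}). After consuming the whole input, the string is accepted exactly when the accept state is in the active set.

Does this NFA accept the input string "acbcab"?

start: ε-closure({0}) = {0,1,2,3,4,5,6,8,10,12,14}
'a' @ 1: {1,3,5,6,7,9,11,15}  ✓accept
'c' @ 2: {1,3,5,6,7}  ✓accept
'b' @ 3: {1,3,5,6,7}  ✓accept
'c' @ 4: {1,3,5,6,7}  ✓accept
'a' @ 5: {1,3,5,6,7}  ✓accept
'b' @ 6: {1,3,5,6,7}  ✓accept
after full input: {1,3,5,6,7}  (accept=1 in)

Answer: ACCEPT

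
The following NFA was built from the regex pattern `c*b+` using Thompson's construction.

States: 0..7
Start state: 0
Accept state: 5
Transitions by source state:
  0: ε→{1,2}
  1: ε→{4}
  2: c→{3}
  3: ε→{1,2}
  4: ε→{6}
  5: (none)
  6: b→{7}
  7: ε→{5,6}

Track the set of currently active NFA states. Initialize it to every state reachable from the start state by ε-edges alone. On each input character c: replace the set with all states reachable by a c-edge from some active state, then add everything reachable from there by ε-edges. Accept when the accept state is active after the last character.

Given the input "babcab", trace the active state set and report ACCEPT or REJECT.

S₀ = ε-closure({0}) = {0,1,2,4,6}
'b' @ 1: {5,6,7}  ✓accept
'a' @ 2: {}  — dead — no transitions
rest 'bcab' ignored (set empty)
after full input: {}  (accept=5 not in)

Answer: REJECT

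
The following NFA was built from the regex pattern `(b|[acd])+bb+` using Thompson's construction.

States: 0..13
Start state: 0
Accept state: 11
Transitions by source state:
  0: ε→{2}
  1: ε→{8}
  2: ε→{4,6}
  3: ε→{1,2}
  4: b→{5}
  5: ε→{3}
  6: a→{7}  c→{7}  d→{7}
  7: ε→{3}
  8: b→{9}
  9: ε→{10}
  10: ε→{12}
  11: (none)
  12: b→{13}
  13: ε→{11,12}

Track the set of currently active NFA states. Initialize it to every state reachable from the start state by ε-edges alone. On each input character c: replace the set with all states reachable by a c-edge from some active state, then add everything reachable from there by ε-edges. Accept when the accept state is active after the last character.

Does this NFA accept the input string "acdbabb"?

Answer: ACCEPT

Steps:
S₀ = ε-closure({0}) = {0,2,4,6}
'a' @ 1: {1,2,3,4,6,7,8}
'c' @ 2: {1,2,3,4,6,7,8}
'd' @ 3: {1,2,3,4,6,7,8}
'b' @ 4: {1,2,3,4,5,6,8,9,10,12}
'a' @ 5: {1,2,3,4,6,7,8}
'b' @ 6: {1,2,3,4,5,6,8,9,10,12}
'b' @ 7: {1,2,3,4,5,6,8,9,10,11,12,13}  [accepting]
end set {1,2,3,4,5,6,8,9,10,11,12,13} — state 11 in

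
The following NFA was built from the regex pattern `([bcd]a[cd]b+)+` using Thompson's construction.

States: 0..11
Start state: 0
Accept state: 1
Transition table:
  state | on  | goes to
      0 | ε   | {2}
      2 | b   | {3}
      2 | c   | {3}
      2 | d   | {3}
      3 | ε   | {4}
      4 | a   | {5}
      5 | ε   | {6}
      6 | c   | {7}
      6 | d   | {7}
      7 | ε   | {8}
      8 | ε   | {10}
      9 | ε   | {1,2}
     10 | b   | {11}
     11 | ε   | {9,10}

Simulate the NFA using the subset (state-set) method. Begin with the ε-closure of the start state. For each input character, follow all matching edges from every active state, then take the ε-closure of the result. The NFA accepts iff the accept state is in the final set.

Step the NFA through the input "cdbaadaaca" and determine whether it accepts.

start: ε-closure({0}) = {0,2}
'c' @ 1: {3,4}
'd' @ 2: {}  — no active states
rest 'baadaaca' ignored (set empty)
after full input: {}  (accept=1 not in)

Answer: REJECT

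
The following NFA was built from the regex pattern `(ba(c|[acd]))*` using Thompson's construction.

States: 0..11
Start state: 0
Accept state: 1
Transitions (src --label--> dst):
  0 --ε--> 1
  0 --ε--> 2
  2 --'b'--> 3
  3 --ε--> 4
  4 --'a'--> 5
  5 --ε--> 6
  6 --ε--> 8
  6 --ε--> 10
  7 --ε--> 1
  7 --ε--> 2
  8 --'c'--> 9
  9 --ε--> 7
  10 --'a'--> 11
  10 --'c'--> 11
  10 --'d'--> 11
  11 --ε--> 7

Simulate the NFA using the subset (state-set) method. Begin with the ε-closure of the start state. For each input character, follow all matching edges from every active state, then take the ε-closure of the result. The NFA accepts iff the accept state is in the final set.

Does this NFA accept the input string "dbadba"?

S₀ = ε-closure({0}) = {0,1,2}
'd' @ 1: {}  — state set empty
rest 'badba' ignored (set empty)
end set {} — state 1 not in

Answer: REJECT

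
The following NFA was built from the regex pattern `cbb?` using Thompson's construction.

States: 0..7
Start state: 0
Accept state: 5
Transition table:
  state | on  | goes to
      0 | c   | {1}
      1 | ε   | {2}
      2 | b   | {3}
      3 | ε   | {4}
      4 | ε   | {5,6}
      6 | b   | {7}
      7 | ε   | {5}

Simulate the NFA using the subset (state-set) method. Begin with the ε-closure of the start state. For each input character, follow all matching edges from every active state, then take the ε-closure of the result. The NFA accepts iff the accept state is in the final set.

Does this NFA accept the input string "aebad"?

Answer: REJECT

Steps:
S₀ = ε-closure({0}) = {0}
'a' @ 1: {}  — state set empty
rest 'ebad' ignored (set empty)
final: {}; accept 5 not in set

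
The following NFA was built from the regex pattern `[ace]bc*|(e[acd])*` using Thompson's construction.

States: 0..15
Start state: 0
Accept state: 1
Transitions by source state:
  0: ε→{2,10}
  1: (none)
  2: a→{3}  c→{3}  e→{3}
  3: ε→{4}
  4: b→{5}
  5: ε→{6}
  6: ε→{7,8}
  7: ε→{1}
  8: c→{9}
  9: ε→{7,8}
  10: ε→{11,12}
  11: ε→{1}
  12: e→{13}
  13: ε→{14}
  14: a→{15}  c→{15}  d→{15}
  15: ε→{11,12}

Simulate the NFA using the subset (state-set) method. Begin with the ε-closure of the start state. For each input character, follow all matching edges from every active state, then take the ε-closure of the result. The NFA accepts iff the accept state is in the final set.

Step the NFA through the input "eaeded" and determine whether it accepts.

Answer: ACCEPT

Steps:
initial (ε-close {0}): {0,1,2,10,11,12}
'e' @ 1: {3,4,13,14}
'a' @ 2: {1,11,12,15}  [accepting]
'e' @ 3: {13,14}
'd' @ 4: {1,11,12,15}  [accepting]
'e' @ 5: {13,14}
'd' @ 6: {1,11,12,15}  [accepting]
after full input: {1,11,12,15}  (accept=1 in)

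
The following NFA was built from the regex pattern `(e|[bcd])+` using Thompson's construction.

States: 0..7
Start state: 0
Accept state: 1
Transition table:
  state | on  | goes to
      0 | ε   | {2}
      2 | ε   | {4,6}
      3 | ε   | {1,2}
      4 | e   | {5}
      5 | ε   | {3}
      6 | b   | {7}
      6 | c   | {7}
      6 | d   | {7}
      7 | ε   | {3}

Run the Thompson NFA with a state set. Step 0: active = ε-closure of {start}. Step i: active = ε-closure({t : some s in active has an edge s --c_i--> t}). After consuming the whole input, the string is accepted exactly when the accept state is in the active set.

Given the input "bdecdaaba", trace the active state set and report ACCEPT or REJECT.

start: ε-closure({0}) = {0,2,4,6}
'b' @ 1: {1,2,3,4,6,7}  (accept∈set)
'd' @ 2: {1,2,3,4,6,7}  (accept∈set)
'e' @ 3: {1,2,3,4,5,6}  (accept∈set)
'c' @ 4: {1,2,3,4,6,7}  (accept∈set)
'd' @ 5: {1,2,3,4,6,7}  (accept∈set)
'a' @ 6: {}  — dead — no transitions
rest 'aba' ignored (set empty)
end set {} — state 1 not in

Answer: REJECT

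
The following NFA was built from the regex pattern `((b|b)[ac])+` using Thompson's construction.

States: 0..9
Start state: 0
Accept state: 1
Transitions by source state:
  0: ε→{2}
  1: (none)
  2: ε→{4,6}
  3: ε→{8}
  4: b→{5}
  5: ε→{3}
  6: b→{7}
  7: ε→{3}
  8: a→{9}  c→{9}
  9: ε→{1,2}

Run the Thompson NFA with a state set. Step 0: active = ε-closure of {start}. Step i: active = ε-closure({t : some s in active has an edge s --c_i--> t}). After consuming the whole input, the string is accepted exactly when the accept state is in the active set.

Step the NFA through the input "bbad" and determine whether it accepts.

Answer: REJECT

Steps:
start: ε-closure({0}) = {0,2,4,6}
'b' @ 1: {3,5,7,8}
'b' @ 2: {}  — state set empty
rest 'ad' ignored (set empty)
final: {}; accept 1 not in set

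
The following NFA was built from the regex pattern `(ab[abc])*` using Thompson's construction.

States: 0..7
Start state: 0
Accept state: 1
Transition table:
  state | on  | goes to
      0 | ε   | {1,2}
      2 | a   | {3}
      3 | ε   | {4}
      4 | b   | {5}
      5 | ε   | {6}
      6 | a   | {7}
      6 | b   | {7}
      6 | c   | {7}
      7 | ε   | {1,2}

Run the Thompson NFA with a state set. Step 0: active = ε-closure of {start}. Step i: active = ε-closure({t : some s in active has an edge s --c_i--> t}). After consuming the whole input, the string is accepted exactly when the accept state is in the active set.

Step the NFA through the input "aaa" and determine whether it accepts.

Answer: REJECT

Steps:
S₀ = ε-closure({0}) = {0,1,2}
'a' @ 1: {3,4}
'a' @ 2: {}  — dead — no transitions
rest 'a' ignored (set empty)
end set {} — state 1 not in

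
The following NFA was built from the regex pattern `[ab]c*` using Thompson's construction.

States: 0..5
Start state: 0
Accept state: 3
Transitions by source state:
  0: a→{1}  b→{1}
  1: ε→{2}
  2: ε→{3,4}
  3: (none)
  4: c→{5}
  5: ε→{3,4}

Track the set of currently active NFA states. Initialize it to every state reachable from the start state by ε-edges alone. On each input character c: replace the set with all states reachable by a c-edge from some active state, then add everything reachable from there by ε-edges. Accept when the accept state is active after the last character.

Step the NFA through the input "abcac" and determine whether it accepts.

S₀ = ε-closure({0}) = {0}
'a' @ 1: {1,2,3,4}  ✓accept
'b' @ 2: {}  — dead — no transitions
rest 'cac' ignored (set empty)
after full input: {}  (accept=3 not in)

Answer: REJECT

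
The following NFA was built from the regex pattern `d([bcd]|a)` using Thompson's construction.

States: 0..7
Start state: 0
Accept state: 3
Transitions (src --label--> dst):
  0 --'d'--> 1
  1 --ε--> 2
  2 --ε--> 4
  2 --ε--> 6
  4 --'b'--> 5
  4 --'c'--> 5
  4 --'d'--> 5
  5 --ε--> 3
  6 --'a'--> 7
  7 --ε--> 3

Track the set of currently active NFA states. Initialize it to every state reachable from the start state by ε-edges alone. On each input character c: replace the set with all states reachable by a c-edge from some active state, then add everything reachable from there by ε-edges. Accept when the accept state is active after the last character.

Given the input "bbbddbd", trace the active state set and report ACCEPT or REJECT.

Answer: REJECT

Trace:
initial (ε-close {0}): {0}
'b' @ 1: {}  — dead — no transitions
rest 'bbddbd' ignored (set empty)
final: {}; accept 3 not in set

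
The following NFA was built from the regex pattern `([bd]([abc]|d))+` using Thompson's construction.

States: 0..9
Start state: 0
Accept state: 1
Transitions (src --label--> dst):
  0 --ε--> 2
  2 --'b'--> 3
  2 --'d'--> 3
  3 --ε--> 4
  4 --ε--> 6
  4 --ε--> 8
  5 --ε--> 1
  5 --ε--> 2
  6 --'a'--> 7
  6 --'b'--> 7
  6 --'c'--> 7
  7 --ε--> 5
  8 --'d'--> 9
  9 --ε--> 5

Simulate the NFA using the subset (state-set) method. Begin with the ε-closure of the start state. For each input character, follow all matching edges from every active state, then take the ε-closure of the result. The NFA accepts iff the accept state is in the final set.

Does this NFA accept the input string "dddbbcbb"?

Answer: ACCEPT

Steps:
S₀ = ε-closure({0}) = {0,2}
'd' @ 1: {3,4,6,8}
'd' @ 2: {1,2,5,9}  [accepting]
'd' @ 3: {3,4,6,8}
'b' @ 4: {1,2,5,7}  [accepting]
'b' @ 5: {3,4,6,8}
'c' @ 6: {1,2,5,7}  [accepting]
'b' @ 7: {3,4,6,8}
'b' @ 8: {1,2,5,7}  [accepting]
final: {1,2,5,7}; accept 1 in set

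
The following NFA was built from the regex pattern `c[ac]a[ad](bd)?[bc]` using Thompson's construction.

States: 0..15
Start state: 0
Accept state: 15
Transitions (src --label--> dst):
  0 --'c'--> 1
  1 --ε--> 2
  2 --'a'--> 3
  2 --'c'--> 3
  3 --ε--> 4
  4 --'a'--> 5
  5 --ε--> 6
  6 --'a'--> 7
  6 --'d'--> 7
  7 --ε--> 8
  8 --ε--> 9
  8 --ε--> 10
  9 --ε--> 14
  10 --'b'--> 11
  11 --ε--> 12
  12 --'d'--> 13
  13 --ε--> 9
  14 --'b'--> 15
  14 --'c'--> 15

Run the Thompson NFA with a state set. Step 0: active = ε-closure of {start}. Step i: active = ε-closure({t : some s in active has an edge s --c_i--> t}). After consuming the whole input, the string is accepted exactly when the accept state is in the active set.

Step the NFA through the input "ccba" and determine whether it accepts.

initial (ε-close {0}): {0}
'c' @ 1: {1,2}
'c' @ 2: {3,4}
'b' @ 3: {}  — dead — no transitions
rest 'a' ignored (set empty)
final: {}; accept 15 not in set

Answer: REJECT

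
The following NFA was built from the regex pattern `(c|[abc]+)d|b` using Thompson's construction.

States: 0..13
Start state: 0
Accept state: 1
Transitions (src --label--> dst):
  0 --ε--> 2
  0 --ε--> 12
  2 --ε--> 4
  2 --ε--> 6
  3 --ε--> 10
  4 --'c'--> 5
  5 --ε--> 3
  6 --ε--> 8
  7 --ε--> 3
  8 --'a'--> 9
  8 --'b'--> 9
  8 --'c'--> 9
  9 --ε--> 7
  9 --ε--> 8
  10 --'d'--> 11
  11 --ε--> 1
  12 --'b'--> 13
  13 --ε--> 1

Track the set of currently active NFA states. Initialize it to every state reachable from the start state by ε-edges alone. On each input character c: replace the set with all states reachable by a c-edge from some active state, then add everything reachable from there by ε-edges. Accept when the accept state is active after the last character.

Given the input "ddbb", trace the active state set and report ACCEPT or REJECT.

Answer: REJECT

Trace:
initial (ε-close {0}): {0,2,4,6,8,12}
'd' @ 1: {}  — dead — no transitions
rest 'dbb' ignored (set empty)
end set {} — state 1 not in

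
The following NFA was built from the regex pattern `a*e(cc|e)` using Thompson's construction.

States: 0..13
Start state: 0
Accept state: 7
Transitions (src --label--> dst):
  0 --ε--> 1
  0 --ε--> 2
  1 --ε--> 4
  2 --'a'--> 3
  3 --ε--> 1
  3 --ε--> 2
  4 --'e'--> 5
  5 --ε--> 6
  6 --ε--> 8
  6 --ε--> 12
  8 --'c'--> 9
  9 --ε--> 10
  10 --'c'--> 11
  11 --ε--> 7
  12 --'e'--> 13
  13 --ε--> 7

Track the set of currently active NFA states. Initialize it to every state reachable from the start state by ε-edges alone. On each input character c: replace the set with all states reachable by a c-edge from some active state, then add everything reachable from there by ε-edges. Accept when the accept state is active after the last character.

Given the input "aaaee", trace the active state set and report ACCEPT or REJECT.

Answer: ACCEPT

Derivation:
S₀ = ε-closure({0}) = {0,1,2,4}
'a' @ 1: {1,2,3,4}
'a' @ 2: {1,2,3,4}
'a' @ 3: {1,2,3,4}
'e' @ 4: {5,6,8,12}
'e' @ 5: {7,13}  (accept∈set)
end set {7,13} — state 7 in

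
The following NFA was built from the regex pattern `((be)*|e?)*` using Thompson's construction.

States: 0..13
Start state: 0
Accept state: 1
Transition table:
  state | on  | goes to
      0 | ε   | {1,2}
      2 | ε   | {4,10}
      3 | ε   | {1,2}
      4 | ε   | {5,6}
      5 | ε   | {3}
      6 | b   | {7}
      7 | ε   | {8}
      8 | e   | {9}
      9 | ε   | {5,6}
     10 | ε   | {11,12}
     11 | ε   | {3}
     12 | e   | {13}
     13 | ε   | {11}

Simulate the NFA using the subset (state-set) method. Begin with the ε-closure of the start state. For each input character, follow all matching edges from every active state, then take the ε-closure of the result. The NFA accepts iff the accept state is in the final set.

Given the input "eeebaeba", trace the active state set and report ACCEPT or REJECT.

Answer: REJECT

Trace:
start: ε-closure({0}) = {0,1,2,3,4,5,6,10,11,12}
'e' @ 1: {1,2,3,4,5,6,10,11,12,13}  [accepting]
'e' @ 2: {1,2,3,4,5,6,10,11,12,13}  [accepting]
'e' @ 3: {1,2,3,4,5,6,10,11,12,13}  [accepting]
'b' @ 4: {7,8}
'a' @ 5: {}  — dead — no transitions
rest 'eba' ignored (set empty)
end set {} — state 1 not in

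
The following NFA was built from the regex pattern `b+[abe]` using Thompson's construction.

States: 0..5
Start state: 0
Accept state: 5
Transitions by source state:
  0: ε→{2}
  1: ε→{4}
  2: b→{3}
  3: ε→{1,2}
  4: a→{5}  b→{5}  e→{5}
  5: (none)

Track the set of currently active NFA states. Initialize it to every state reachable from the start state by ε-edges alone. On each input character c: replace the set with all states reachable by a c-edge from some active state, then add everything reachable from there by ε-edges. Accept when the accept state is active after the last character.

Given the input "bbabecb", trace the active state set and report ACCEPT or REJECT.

Answer: REJECT

Derivation:
S₀ = ε-closure({0}) = {0,2}
'b' @ 1: {1,2,3,4}
'b' @ 2: {1,2,3,4,5}  [accepting]
'a' @ 3: {5}  [accepting]
'b' @ 4: {}  — state set empty
rest 'ecb' ignored (set empty)
after full input: {}  (accept=5 not in)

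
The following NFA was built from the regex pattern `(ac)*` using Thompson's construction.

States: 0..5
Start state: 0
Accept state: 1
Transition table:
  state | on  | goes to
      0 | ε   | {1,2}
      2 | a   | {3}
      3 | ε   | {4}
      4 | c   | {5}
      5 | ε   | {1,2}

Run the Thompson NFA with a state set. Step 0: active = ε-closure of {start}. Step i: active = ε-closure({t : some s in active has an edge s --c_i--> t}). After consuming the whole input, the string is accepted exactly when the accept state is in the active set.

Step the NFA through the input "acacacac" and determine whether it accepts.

S₀ = ε-closure({0}) = {0,1,2}
'a' @ 1: {3,4}
'c' @ 2: {1,2,5}  (accept∈set)
'a' @ 3: {3,4}
'c' @ 4: {1,2,5}  (accept∈set)
'a' @ 5: {3,4}
'c' @ 6: {1,2,5}  (accept∈set)
'a' @ 7: {3,4}
'c' @ 8: {1,2,5}  (accept∈set)
after full input: {1,2,5}  (accept=1 in)

Answer: ACCEPT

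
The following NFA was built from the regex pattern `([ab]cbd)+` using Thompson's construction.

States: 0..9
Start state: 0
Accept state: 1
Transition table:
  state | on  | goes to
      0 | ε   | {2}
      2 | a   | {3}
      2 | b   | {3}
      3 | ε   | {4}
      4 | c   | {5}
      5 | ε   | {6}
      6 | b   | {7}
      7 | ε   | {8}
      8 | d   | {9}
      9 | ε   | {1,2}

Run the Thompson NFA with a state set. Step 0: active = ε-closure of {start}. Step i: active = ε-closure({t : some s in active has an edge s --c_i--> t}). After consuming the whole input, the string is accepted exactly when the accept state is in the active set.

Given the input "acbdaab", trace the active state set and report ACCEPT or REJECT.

S₀ = ε-closure({0}) = {0,2}
'a' @ 1: {3,4}
'c' @ 2: {5,6}
'b' @ 3: {7,8}
'd' @ 4: {1,2,9}  [accepting]
'a' @ 5: {3,4}
'a' @ 6: {}  — state set empty
rest 'b' ignored (set empty)
end set {} — state 1 not in

Answer: REJECT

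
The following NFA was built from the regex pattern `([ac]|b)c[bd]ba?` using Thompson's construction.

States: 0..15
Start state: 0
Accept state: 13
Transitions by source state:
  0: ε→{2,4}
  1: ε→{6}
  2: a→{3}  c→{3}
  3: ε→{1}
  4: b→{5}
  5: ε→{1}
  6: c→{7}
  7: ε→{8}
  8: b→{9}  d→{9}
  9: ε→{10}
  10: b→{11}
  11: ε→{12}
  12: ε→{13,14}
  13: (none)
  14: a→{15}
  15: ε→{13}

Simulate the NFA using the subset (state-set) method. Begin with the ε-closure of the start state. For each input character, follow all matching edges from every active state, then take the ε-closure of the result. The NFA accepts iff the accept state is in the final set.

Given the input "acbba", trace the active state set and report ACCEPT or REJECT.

Answer: ACCEPT

Trace:
initial (ε-close {0}): {0,2,4}
'a' @ 1: {1,3,6}
'c' @ 2: {7,8}
'b' @ 3: {9,10}
'b' @ 4: {11,12,13,14}  ✓accept
'a' @ 5: {13,15}  ✓accept
after full input: {13,15}  (accept=13 in)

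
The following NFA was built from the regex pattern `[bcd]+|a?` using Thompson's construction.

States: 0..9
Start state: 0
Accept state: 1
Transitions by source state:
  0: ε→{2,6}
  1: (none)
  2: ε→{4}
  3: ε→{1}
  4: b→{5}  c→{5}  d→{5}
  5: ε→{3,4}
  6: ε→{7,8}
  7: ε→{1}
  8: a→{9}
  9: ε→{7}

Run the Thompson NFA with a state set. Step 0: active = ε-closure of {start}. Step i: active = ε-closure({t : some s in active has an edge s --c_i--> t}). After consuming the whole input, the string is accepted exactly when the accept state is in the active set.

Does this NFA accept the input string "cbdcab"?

initial (ε-close {0}): {0,1,2,4,6,7,8}
'c' @ 1: {1,3,4,5}  ✓accept
'b' @ 2: {1,3,4,5}  ✓accept
'd' @ 3: {1,3,4,5}  ✓accept
'c' @ 4: {1,3,4,5}  ✓accept
'a' @ 5: {}  — no active states
rest 'b' ignored (set empty)
final: {}; accept 1 not in set

Answer: REJECT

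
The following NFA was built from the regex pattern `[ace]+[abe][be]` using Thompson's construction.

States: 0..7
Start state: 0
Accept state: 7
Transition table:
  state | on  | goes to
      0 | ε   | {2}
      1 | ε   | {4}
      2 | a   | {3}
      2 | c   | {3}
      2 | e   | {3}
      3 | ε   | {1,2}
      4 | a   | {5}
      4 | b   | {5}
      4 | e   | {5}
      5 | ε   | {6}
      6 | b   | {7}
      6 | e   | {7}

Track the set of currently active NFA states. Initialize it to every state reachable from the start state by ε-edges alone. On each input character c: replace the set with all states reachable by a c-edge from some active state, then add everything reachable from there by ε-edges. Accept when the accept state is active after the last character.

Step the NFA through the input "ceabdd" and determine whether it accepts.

start: ε-closure({0}) = {0,2}
'c' @ 1: {1,2,3,4}
'e' @ 2: {1,2,3,4,5,6}
'a' @ 3: {1,2,3,4,5,6}
'b' @ 4: {5,6,7}  [accepting]
'd' @ 5: {}  — dead — no transitions
rest 'd' ignored (set empty)
after full input: {}  (accept=7 not in)

Answer: REJECT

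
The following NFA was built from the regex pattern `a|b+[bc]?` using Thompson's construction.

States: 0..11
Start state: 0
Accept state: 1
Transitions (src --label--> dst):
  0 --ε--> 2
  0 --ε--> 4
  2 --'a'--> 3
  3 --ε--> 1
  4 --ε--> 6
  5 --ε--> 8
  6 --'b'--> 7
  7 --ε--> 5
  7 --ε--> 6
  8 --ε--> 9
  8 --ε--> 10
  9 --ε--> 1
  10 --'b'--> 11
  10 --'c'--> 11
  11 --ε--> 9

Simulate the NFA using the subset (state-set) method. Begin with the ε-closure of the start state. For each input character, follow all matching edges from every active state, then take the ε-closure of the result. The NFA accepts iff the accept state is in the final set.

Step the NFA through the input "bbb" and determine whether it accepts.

initial (ε-close {0}): {0,2,4,6}
'b' @ 1: {1,5,6,7,8,9,10}  (accept∈set)
'b' @ 2: {1,5,6,7,8,9,10,11}  (accept∈set)
'b' @ 3: {1,5,6,7,8,9,10,11}  (accept∈set)
end set {1,5,6,7,8,9,10,11} — state 1 in

Answer: ACCEPT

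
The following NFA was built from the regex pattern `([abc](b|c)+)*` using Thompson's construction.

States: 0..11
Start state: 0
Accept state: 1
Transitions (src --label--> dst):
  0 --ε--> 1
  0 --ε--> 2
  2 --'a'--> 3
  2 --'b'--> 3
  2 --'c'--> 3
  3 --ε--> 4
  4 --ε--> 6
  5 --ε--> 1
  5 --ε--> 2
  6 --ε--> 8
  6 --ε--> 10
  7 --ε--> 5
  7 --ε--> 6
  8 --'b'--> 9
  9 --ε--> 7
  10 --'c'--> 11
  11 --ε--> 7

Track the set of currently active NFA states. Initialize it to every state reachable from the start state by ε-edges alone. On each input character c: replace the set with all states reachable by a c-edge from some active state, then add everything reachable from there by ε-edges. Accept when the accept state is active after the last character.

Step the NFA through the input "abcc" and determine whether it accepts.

Answer: ACCEPT

Steps:
S₀ = ε-closure({0}) = {0,1,2}
'a' @ 1: {3,4,6,8,10}
'b' @ 2: {1,2,5,6,7,8,9,10}  (accept∈set)
'c' @ 3: {1,2,3,4,5,6,7,8,10,11}  (accept∈set)
'c' @ 4: {1,2,3,4,5,6,7,8,10,11}  (accept∈set)
final: {1,2,3,4,5,6,7,8,10,11}; accept 1 in set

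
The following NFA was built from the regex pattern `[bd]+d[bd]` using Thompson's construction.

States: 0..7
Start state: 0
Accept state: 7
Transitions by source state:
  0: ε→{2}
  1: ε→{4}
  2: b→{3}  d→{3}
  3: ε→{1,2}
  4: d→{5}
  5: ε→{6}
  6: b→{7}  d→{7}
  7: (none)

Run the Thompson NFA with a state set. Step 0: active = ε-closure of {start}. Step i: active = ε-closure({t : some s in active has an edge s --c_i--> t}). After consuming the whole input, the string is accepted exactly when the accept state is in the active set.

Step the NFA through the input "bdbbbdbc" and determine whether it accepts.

S₀ = ε-closure({0}) = {0,2}
'b' @ 1: {1,2,3,4}
'd' @ 2: {1,2,3,4,5,6}
'b' @ 3: {1,2,3,4,7}  [accepting]
'b' @ 4: {1,2,3,4}
'b' @ 5: {1,2,3,4}
'd' @ 6: {1,2,3,4,5,6}
'b' @ 7: {1,2,3,4,7}  [accepting]
'c' @ 8: {}  — dead — no transitions
after full input: {}  (accept=7 not in)

Answer: REJECT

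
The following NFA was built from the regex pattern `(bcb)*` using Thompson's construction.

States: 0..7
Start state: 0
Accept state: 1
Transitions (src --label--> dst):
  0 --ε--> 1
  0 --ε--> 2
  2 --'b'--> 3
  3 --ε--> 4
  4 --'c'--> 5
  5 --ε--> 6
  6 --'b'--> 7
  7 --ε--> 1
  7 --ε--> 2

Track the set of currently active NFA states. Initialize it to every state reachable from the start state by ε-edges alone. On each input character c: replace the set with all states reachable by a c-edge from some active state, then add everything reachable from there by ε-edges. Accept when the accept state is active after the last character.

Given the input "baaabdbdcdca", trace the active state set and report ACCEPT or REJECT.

initial (ε-close {0}): {0,1,2}
'b' @ 1: {3,4}
'a' @ 2: {}  — state set empty
rest 'aabdbdcdca' ignored (set empty)
after full input: {}  (accept=1 not in)

Answer: REJECT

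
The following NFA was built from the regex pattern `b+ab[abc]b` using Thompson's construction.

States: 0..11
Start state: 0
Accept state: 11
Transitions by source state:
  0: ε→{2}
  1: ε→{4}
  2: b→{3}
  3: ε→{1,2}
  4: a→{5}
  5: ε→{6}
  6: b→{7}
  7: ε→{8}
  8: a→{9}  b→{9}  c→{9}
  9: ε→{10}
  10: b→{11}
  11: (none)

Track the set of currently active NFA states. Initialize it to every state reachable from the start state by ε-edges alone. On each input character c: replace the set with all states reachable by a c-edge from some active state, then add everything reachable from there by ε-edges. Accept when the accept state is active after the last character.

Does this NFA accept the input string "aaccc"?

S₀ = ε-closure({0}) = {0,2}
'a' @ 1: {}  — no active states
rest 'accc' ignored (set empty)
end set {} — state 11 not in

Answer: REJECT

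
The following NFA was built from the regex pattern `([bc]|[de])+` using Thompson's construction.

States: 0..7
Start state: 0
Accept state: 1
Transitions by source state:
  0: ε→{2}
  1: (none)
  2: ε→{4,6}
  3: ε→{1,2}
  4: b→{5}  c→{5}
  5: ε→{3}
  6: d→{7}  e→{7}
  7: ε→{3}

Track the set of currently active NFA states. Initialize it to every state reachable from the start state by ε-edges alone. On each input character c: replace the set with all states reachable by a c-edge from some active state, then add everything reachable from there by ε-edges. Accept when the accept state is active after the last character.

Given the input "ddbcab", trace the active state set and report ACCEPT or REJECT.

Answer: REJECT

Derivation:
S₀ = ε-closure({0}) = {0,2,4,6}
'd' @ 1: {1,2,3,4,6,7}  (accept∈set)
'd' @ 2: {1,2,3,4,6,7}  (accept∈set)
'b' @ 3: {1,2,3,4,5,6}  (accept∈set)
'c' @ 4: {1,2,3,4,5,6}  (accept∈set)
'a' @ 5: {}  — state set empty
rest 'b' ignored (set empty)
after full input: {}  (accept=1 not in)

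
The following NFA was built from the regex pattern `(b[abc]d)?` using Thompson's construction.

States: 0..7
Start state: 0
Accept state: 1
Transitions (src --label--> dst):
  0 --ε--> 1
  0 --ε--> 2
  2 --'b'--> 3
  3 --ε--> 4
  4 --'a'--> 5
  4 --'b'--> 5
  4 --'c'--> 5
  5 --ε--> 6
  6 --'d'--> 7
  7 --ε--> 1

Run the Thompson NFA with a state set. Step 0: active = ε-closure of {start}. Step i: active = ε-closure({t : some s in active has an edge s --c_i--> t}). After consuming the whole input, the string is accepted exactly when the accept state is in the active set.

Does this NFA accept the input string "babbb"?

Answer: REJECT

Trace:
S₀ = ε-closure({0}) = {0,1,2}
'b' @ 1: {3,4}
'a' @ 2: {5,6}
'b' @ 3: {}  — no active states
rest 'bb' ignored (set empty)
final: {}; accept 1 not in set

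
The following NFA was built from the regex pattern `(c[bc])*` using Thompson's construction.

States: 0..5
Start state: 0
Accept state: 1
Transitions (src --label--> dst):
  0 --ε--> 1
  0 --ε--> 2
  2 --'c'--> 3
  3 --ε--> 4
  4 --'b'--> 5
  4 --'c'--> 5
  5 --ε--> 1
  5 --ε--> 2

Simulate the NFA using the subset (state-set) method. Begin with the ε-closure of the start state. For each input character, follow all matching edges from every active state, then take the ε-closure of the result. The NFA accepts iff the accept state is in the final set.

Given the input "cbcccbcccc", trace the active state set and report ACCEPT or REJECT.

initial (ε-close {0}): {0,1,2}
'c' @ 1: {3,4}
'b' @ 2: {1,2,5}  (accept∈set)
'c' @ 3: {3,4}
'c' @ 4: {1,2,5}  (accept∈set)
'c' @ 5: {3,4}
'b' @ 6: {1,2,5}  (accept∈set)
'c' @ 7: {3,4}
'c' @ 8: {1,2,5}  (accept∈set)
'c' @ 9: {3,4}
'c' @ 10: {1,2,5}  (accept∈set)
final: {1,2,5}; accept 1 in set

Answer: ACCEPT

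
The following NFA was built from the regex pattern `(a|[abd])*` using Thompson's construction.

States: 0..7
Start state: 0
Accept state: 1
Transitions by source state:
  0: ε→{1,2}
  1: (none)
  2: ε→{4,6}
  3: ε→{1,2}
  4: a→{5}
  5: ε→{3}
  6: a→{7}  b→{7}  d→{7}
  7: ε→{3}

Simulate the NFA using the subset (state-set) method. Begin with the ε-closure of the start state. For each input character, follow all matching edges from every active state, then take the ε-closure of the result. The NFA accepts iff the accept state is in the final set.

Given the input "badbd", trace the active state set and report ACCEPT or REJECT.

start: ε-closure({0}) = {0,1,2,4,6}
'b' @ 1: {1,2,3,4,6,7}  (accept∈set)
'a' @ 2: {1,2,3,4,5,6,7}  (accept∈set)
'd' @ 3: {1,2,3,4,6,7}  (accept∈set)
'b' @ 4: {1,2,3,4,6,7}  (accept∈set)
'd' @ 5: {1,2,3,4,6,7}  (accept∈set)
after full input: {1,2,3,4,6,7}  (accept=1 in)

Answer: ACCEPT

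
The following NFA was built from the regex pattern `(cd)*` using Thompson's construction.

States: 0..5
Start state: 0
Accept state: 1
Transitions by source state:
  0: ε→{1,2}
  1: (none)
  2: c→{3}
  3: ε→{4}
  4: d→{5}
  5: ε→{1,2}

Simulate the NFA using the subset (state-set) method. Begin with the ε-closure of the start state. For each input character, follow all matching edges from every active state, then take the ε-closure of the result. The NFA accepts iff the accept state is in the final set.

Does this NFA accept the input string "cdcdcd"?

start: ε-closure({0}) = {0,1,2}
'c' @ 1: {3,4}
'd' @ 2: {1,2,5}  [accepting]
'c' @ 3: {3,4}
'd' @ 4: {1,2,5}  [accepting]
'c' @ 5: {3,4}
'd' @ 6: {1,2,5}  [accepting]
end set {1,2,5} — state 1 in

Answer: ACCEPT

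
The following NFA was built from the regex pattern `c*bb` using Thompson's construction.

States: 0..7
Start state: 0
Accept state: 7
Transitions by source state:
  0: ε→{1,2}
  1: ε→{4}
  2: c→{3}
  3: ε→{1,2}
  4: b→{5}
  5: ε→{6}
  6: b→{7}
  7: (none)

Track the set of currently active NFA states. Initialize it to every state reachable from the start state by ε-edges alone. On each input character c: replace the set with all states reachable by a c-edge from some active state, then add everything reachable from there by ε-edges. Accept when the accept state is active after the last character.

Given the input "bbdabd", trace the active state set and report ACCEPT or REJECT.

S₀ = ε-closure({0}) = {0,1,2,4}
'b' @ 1: {5,6}
'b' @ 2: {7}  ✓accept
'd' @ 3: {}  — no active states
rest 'abd' ignored (set empty)
after full input: {}  (accept=7 not in)

Answer: REJECT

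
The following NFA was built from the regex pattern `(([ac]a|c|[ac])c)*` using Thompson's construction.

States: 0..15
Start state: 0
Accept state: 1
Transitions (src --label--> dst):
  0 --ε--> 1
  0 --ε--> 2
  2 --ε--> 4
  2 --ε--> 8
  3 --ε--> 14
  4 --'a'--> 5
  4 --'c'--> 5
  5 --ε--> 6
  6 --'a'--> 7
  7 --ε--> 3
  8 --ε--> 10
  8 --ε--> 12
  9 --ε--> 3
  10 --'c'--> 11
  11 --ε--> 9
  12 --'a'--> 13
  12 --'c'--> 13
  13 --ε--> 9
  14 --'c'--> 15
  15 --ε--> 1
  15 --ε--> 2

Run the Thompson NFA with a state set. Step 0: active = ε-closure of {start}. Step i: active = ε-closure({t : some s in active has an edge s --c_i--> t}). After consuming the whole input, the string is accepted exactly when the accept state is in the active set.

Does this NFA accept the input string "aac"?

start: ε-closure({0}) = {0,1,2,4,8,10,12}
'a' @ 1: {3,5,6,9,13,14}
'a' @ 2: {3,7,14}
'c' @ 3: {1,2,4,8,10,12,15}  ✓accept
end set {1,2,4,8,10,12,15} — state 1 in

Answer: ACCEPT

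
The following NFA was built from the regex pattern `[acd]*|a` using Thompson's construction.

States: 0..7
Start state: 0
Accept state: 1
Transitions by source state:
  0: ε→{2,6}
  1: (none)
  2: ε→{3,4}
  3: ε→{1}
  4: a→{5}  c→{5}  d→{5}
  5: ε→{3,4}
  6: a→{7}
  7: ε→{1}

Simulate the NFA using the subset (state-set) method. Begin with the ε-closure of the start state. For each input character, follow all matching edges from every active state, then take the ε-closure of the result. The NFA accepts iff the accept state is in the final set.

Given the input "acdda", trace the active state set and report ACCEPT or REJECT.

start: ε-closure({0}) = {0,1,2,3,4,6}
'a' @ 1: {1,3,4,5,7}  (accept∈set)
'c' @ 2: {1,3,4,5}  (accept∈set)
'd' @ 3: {1,3,4,5}  (accept∈set)
'd' @ 4: {1,3,4,5}  (accept∈set)
'a' @ 5: {1,3,4,5}  (accept∈set)
final: {1,3,4,5}; accept 1 in set

Answer: ACCEPT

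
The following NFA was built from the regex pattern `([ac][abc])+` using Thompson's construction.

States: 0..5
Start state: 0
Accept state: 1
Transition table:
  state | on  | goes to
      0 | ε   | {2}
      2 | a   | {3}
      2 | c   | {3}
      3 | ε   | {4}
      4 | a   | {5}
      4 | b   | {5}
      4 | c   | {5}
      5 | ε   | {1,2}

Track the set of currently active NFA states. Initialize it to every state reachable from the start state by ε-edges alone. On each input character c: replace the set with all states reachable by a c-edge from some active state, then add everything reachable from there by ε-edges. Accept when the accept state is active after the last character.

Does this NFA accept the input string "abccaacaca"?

Answer: ACCEPT

Steps:
initial (ε-close {0}): {0,2}
'a' @ 1: {3,4}
'b' @ 2: {1,2,5}  [accepting]
'c' @ 3: {3,4}
'c' @ 4: {1,2,5}  [accepting]
'a' @ 5: {3,4}
'a' @ 6: {1,2,5}  [accepting]
'c' @ 7: {3,4}
'a' @ 8: {1,2,5}  [accepting]
'c' @ 9: {3,4}
'a' @ 10: {1,2,5}  [accepting]
final: {1,2,5}; accept 1 in set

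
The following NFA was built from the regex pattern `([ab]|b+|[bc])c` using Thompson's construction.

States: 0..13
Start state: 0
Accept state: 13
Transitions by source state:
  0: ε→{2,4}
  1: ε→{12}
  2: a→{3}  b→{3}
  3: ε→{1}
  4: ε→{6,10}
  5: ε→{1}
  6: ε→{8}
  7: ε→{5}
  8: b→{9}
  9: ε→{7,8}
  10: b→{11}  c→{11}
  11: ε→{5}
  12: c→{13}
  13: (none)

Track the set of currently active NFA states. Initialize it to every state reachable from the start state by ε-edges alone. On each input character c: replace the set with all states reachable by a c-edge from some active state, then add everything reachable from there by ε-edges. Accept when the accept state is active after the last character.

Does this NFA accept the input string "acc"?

Answer: REJECT

Trace:
initial (ε-close {0}): {0,2,4,6,8,10}
'a' @ 1: {1,3,12}
'c' @ 2: {13}  (accept∈set)
'c' @ 3: {}  — dead — no transitions
final: {}; accept 13 not in set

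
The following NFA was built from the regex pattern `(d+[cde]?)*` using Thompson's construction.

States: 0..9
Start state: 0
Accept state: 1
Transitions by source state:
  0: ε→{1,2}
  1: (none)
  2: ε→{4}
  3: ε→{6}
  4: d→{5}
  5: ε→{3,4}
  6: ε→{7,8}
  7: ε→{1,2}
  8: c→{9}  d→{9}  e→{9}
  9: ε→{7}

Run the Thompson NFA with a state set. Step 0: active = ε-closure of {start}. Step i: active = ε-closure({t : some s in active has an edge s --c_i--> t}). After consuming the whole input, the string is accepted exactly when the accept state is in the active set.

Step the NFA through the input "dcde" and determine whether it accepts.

Answer: ACCEPT

Steps:
initial (ε-close {0}): {0,1,2,4}
'd' @ 1: {1,2,3,4,5,6,7,8}  (accept∈set)
'c' @ 2: {1,2,4,7,9}  (accept∈set)
'd' @ 3: {1,2,3,4,5,6,7,8}  (accept∈set)
'e' @ 4: {1,2,4,7,9}  (accept∈set)
final: {1,2,4,7,9}; accept 1 in set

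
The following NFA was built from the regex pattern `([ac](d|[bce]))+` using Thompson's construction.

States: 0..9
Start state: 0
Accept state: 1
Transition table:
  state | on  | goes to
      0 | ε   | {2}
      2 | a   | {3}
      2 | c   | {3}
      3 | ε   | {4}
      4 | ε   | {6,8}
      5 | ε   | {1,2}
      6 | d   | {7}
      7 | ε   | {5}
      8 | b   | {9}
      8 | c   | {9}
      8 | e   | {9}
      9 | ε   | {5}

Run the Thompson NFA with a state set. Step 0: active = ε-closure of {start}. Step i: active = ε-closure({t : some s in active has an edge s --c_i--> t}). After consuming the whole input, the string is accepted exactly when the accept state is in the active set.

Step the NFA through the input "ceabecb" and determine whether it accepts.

Answer: REJECT

Steps:
initial (ε-close {0}): {0,2}
'c' @ 1: {3,4,6,8}
'e' @ 2: {1,2,5,9}  (accept∈set)
'a' @ 3: {3,4,6,8}
'b' @ 4: {1,2,5,9}  (accept∈set)
'e' @ 5: {}  — no active states
rest 'cb' ignored (set empty)
end set {} — state 1 not in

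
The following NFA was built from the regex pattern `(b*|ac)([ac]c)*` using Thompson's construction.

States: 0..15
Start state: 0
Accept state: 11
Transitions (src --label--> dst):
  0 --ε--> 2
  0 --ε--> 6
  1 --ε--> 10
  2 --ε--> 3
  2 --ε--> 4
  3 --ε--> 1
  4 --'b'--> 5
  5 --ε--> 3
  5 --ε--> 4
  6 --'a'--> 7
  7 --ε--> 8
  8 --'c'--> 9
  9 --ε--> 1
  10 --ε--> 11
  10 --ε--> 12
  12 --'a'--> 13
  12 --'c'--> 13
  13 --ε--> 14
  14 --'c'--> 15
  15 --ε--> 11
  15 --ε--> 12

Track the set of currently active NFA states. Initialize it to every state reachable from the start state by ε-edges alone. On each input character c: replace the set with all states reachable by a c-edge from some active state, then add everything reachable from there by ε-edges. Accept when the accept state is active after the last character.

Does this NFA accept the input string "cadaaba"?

Answer: REJECT

Trace:
S₀ = ε-closure({0}) = {0,1,2,3,4,6,10,11,12}
'c' @ 1: {13,14}
'a' @ 2: {}  — dead — no transitions
rest 'daaba' ignored (set empty)
after full input: {}  (accept=11 not in)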